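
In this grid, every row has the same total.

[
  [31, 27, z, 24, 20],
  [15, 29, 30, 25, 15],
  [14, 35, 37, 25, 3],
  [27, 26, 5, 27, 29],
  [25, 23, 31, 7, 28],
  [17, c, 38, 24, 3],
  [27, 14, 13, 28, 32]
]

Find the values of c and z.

c = 32, z = 12

The complete rows each total 114.
Row 6 is missing 114 − 82 = 32 (since 17 + 38 + 24 + 3 = 82).
Row 1 is missing 114 − 102 = 12 (since 31 + 27 + 24 + 20 = 102).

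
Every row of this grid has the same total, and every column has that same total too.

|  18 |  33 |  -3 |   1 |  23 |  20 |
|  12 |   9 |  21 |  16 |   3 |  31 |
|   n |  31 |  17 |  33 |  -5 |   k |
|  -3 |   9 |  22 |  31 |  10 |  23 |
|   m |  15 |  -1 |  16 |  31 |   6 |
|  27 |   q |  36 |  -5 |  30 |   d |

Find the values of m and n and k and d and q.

m = 25, n = 13, k = 3, d = 9, q = -5

Rows 1 and 2 both sum to 92, so that's the common total.
The known cells in row 5 total 67, leaving 92 − 67 = 25 for the blank.
The known cells in column 1 total 79, leaving 92 − 79 = 13 for the blank.
The known cells in column 2 total 97, leaving 92 − 97 = -5 for the blank.
The known cells in row 6 total 83, leaving 92 − 83 = 9 for the blank.
The known cells in row 3 total 89, leaving 92 − 89 = 3 for the blank.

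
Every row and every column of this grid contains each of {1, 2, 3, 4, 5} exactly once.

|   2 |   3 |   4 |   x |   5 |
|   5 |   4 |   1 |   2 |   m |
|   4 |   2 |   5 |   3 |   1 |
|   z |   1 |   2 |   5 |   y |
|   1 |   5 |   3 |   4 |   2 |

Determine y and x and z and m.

y = 4, x = 1, z = 3, m = 3

Cell (1,4): row 1 already has {2, 3, 4, 5} → 1.
For row 2, column 5: row 2 already has {1, 2, 4, 5}; that leaves 3.
Cell (4,5): column 5 already has {1, 2, 3, 5} → 4.
Cell (4,1): row 4 already has {1, 2, 4, 5} → 3.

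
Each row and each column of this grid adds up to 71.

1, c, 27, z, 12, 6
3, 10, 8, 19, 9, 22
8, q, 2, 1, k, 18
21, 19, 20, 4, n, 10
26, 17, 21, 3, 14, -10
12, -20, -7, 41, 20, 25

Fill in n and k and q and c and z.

n = -3, k = 19, q = 23, c = 22, z = 3

Row 4: 21 + 19 + 20 + 4 + 10 = 74, so its missing entry is 71 − 74 = -3.
Column 5: 12 + 9 − 3 + 14 + 20 = 52, so its missing entry is 71 − 52 = 19.
Row 3: 8 + 2 + 1 + 19 + 18 = 48, so its missing entry is 71 − 48 = 23.
Column 2: 10 + 23 + 19 + 17 − 20 = 49, so its missing entry is 71 − 49 = 22.
Row 1: 1 + 22 + 27 + 12 + 6 = 68, so its missing entry is 71 − 68 = 3.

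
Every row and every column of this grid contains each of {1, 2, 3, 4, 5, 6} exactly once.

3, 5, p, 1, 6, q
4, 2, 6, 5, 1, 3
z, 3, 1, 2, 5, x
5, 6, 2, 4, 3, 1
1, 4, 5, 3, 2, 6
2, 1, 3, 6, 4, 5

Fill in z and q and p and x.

At (row 1, col 3): column 3 already has {1, 2, 3, 5, 6}, so the value is 4.
At (row 3, col 1): column 1 already has {1, 2, 3, 4, 5}, so the value is 6.
Cell (3,6): row 3 already has {1, 2, 3, 5, 6} → 4.
For row 1, column 6: row 1 already has {1, 3, 4, 5, 6}; that leaves 2.

z = 6, q = 2, p = 4, x = 4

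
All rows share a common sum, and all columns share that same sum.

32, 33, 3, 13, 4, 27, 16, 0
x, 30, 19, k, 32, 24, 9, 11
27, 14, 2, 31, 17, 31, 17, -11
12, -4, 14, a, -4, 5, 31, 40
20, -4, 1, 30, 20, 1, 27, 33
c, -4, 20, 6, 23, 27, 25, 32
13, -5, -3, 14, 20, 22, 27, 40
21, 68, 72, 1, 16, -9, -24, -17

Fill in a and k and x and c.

a = 34, k = -1, x = 4, c = -1

Rows 1 and 3 both sum to 128, so that's the common total.
Row 6: -4 + 20 + 6 + 23 + 27 + 25 + 32 = 129, so its missing entry is 128 − 129 = -1.
Column 1: 32 + 27 + 12 + 20 − 1 + 13 + 21 = 124, so its missing entry is 128 − 124 = 4.
Row 4: 12 − 4 + 14 − 4 + 5 + 31 + 40 = 94, so its missing entry is 128 − 94 = 34.
Row 2: 4 + 30 + 19 + 32 + 24 + 9 + 11 = 129, so its missing entry is 128 − 129 = -1.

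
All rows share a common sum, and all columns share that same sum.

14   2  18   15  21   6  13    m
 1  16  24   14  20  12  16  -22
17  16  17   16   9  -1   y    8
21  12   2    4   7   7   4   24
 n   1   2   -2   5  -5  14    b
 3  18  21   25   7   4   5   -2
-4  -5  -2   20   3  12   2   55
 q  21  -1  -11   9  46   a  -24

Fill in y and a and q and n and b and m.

Rows 2 and 4 both sum to 81, so that's the common total.
Row 1: 14 + 2 + 18 + 15 + 21 + 6 + 13 = 89, so its missing entry is 81 − 89 = -8.
Row 3: 17 + 16 + 17 + 16 + 9 − 1 + 8 = 82, so its missing entry is 81 − 82 = -1.
Column 7: 13 + 16 − 1 + 4 + 14 + 5 + 2 = 53, so its missing entry is 81 − 53 = 28.
Row 8: 21 − 1 − 11 + 9 + 46 + 28 − 24 = 68, so its missing entry is 81 − 68 = 13.
Column 1: 14 + 1 + 17 + 21 + 3 − 4 + 13 = 65, so its missing entry is 81 − 65 = 16.
Row 5: 16 + 1 + 2 − 2 + 5 − 5 + 14 = 31, so its missing entry is 81 − 31 = 50.

y = -1, a = 28, q = 13, n = 16, b = 50, m = -8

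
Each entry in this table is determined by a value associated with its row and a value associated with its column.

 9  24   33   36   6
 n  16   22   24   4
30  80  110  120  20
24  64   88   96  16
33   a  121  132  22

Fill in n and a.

n = 6, a = 88

Each row is a constant multiple of every other row — this is a multiplication table with the headers hidden.
Row 2 is 24/36 = 2/3 times row 1, so its entry in column 1 is 9 × 2/3 = 6.
Row 5 is 132/36 = 11/3 times row 1, so its entry in column 2 is 24 × 11/3 = 88.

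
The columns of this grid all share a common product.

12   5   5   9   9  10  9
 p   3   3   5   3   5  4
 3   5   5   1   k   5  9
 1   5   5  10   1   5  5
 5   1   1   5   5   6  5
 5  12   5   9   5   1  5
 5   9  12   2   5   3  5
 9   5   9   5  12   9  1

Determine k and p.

Columns 2 and 6 each multiply to 202500, so every column has product 202500.
Column 5: 9×3×1×5×5×5×12 = 40500, so the missing entry is 202500 ÷ 40500 = 5.
Column 1: 12×3×1×5×5×5×9 = 40500, so the missing entry is 202500 ÷ 40500 = 5.

k = 5, p = 5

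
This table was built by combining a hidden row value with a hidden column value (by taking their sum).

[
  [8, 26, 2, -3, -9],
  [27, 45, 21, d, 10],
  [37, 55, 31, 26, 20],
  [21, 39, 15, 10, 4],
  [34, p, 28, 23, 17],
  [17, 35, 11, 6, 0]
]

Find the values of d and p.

d = 16, p = 52

The difference between any two rows is the same in every column — this is an addition table with the headers hidden.
Row 2 minus row 1 is 10 − (-9) = 19, so its entry in column 4 is -3 + 19 = 16.
Row 5 minus row 1 is 17 − (-9) = 26, so its entry in column 2 is 26 + 26 = 52.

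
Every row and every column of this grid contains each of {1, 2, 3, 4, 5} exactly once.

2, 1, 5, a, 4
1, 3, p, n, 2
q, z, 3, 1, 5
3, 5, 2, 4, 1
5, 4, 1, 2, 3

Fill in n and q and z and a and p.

Cell (2,3): column 3 already has {1, 2, 3, 5} → 4.
At (row 3, col 2): column 2 already has {1, 3, 4, 5}, so the value is 2.
Cell (1,4): row 1 already has {1, 2, 4, 5} → 3.
Cell (3,1): row 3 already has {1, 2, 3, 5} → 4.
Cell (2,4): row 2 already has {1, 2, 3, 4} → 5.

n = 5, q = 4, z = 2, a = 3, p = 4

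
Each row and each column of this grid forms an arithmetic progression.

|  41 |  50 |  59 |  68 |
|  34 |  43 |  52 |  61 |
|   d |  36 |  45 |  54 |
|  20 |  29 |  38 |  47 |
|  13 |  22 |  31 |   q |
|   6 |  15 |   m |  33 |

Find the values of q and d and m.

q = 40, d = 27, m = 24

Along each row the entries change by 9 per step; down each column they change by -7.
Row 5: from 13 at column 1, stepping by 9 to column 4 gives 40.
Row 3: from 36 at column 2, stepping by 9 to column 1 gives 27.
Row 6: from 6 at column 1, stepping by 9 to column 3 gives 24.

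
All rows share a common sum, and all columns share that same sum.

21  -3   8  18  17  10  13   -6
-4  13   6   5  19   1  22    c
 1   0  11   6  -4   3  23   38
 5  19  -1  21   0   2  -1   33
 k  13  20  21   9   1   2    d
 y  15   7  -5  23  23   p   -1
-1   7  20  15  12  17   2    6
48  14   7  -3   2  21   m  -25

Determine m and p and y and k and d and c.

m = 14, p = 3, y = 13, k = -5, d = 17, c = 16

Rows 1 and 3 both sum to 78, so that's the common total.
Row 2 has -4 + 13 + 6 + 5 + 19 + 1 + 22 = 62; the blank must be 78 − 62 = 16.
Row 8 has 48 + 14 + 7 − 3 + 2 + 21 − 25 = 64; the blank must be 78 − 64 = 14.
Column 7 has 13 + 22 + 23 − 1 + 2 + 2 + 14 = 75; the blank must be 78 − 75 = 3.
Row 6 has 15 + 7 − 5 + 23 + 23 + 3 − 1 = 65; the blank must be 78 − 65 = 13.
Column 1 has 21 − 4 + 1 + 5 + 13 − 1 + 48 = 83; the blank must be 78 − 83 = -5.
Row 5 has -5 + 13 + 20 + 21 + 9 + 1 + 2 = 61; the blank must be 78 − 61 = 17.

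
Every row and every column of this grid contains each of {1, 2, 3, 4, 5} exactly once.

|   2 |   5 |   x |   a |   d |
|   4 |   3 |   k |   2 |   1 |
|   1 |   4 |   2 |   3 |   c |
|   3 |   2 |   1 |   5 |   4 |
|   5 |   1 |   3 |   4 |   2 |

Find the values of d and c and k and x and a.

For row 3, column 5: row 3 already has {1, 2, 3, 4}; that leaves 5.
At (row 2, col 3): row 2 already has {1, 2, 3, 4}, so the value is 5.
At (row 1, col 5): column 5 already has {1, 2, 4, 5}, so the value is 3.
Cell (1,4): column 4 already has {2, 3, 4, 5} → 1.
At (row 1, col 3): row 1 already has {1, 2, 3, 5}, so the value is 4.

d = 3, c = 5, k = 5, x = 4, a = 1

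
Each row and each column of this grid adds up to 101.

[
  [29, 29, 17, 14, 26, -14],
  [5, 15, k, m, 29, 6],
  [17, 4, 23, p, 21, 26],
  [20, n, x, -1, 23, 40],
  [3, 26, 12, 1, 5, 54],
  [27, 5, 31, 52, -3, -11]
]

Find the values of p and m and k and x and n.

Column 2 has 29 + 15 + 4 + 26 + 5 = 79; the blank must be 101 − 79 = 22.
Row 3 has 17 + 4 + 23 + 21 + 26 = 91; the blank must be 101 − 91 = 10.
Row 4 has 20 + 22 − 1 + 23 + 40 = 104; the blank must be 101 − 104 = -3.
Column 3 has 17 + 23 − 3 + 12 + 31 = 80; the blank must be 101 − 80 = 21.
Row 2 has 5 + 15 + 21 + 29 + 6 = 76; the blank must be 101 − 76 = 25.

p = 10, m = 25, k = 21, x = -3, n = 22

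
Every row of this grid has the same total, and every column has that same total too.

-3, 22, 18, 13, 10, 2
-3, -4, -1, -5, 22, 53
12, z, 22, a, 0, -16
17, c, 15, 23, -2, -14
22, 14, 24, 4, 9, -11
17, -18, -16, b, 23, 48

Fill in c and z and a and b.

Rows 1 and 2 both sum to 62, so that's the common total.
Row 4 has 17 + 15 + 23 − 2 − 14 = 39; the blank must be 62 − 39 = 23.
Row 6 has 17 − 18 − 16 + 23 + 48 = 54; the blank must be 62 − 54 = 8.
Column 4 has 13 − 5 + 23 + 4 + 8 = 43; the blank must be 62 − 43 = 19.
Row 3 has 12 + 22 + 19 + 0 − 16 = 37; the blank must be 62 − 37 = 25.

c = 23, z = 25, a = 19, b = 8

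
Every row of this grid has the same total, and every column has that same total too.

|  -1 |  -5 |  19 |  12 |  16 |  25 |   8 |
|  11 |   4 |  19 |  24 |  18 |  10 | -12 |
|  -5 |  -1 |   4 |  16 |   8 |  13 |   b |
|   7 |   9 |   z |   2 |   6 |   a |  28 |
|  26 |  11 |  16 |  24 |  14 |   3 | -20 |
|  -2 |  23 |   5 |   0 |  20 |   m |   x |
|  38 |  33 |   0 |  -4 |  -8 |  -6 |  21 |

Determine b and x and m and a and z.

b = 39, x = 10, m = 18, a = 11, z = 11

Rows 1 and 2 both sum to 74, so that's the common total.
Row 3: -5 − 1 + 4 + 16 + 8 + 13 = 35, so its missing entry is 74 − 35 = 39.
Column 7: 8 − 12 + 39 + 28 − 20 + 21 = 64, so its missing entry is 74 − 64 = 10.
Row 6: -2 + 23 + 5 + 0 + 20 + 10 = 56, so its missing entry is 74 − 56 = 18.
Column 3: 19 + 19 + 4 + 16 + 5 + 0 = 63, so its missing entry is 74 − 63 = 11.
Row 4: 7 + 9 + 11 + 2 + 6 + 28 = 63, so its missing entry is 74 − 63 = 11.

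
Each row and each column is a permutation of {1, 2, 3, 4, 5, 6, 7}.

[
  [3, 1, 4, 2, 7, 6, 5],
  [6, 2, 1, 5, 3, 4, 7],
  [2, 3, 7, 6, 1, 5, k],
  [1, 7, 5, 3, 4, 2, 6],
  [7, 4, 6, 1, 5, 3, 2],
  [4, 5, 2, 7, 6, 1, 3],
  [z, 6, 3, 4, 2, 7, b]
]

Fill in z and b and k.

z = 5, b = 1, k = 4

Cell (3,7): row 3 already has {1, 2, 3, 5, 6, 7} → 4.
At (row 7, col 7): column 7 already has {2, 3, 4, 5, 6, 7}, so the value is 1.
For row 7, column 1: row 7 already has {1, 2, 3, 4, 6, 7}; that leaves 5.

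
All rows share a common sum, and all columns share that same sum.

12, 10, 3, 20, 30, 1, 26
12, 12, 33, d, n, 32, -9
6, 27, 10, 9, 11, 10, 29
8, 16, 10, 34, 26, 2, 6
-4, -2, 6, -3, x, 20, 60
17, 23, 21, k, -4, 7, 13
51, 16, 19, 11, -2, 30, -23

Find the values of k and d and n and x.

Rows 1 and 3 both sum to 102, so that's the common total.
Row 6 has 17 + 23 + 21 − 4 + 7 + 13 = 77; the blank must be 102 − 77 = 25.
Column 4 has 20 + 9 + 34 − 3 + 25 + 11 = 96; the blank must be 102 − 96 = 6.
Row 5 has -4 − 2 + 6 − 3 + 20 + 60 = 77; the blank must be 102 − 77 = 25.
Row 2 has 12 + 12 + 33 + 6 + 32 − 9 = 86; the blank must be 102 − 86 = 16.

k = 25, d = 6, n = 16, x = 25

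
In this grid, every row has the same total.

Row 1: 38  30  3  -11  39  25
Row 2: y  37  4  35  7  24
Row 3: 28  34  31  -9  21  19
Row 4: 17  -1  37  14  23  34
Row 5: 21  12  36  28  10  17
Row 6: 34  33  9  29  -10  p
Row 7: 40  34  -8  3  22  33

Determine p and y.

The complete rows each total 124.
Row 6 is missing 124 − 95 = 29 (since 34 + 33 + 9 + 29 − 10 = 95).
Row 2 is missing 124 − 107 = 17 (since 37 + 4 + 35 + 7 + 24 = 107).

p = 29, y = 17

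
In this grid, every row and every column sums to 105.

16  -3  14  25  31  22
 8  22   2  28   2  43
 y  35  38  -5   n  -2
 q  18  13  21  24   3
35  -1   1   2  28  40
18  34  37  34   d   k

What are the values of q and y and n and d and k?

The known cells in column 6 total 106, leaving 105 − 106 = -1 for the blank.
The known cells in row 6 total 122, leaving 105 − 122 = -17 for the blank.
The known cells in column 5 total 68, leaving 105 − 68 = 37 for the blank.
The known cells in row 3 total 103, leaving 105 − 103 = 2 for the blank.
The known cells in row 4 total 79, leaving 105 − 79 = 26 for the blank.

q = 26, y = 2, n = 37, d = -17, k = -1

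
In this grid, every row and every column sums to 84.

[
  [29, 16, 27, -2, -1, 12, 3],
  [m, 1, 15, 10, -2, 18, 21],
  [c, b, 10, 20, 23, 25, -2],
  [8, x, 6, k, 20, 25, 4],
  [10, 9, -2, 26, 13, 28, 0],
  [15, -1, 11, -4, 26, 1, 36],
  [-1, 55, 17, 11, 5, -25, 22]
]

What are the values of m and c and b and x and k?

m = 21, c = 2, b = 6, x = -2, k = 23

Column 4: -2 + 10 + 20 + 26 − 4 + 11 = 61, so its missing entry is 84 − 61 = 23.
Row 4: 8 + 6 + 23 + 20 + 25 + 4 = 86, so its missing entry is 84 − 86 = -2.
Column 2: 16 + 1 − 2 + 9 − 1 + 55 = 78, so its missing entry is 84 − 78 = 6.
Row 3: 6 + 10 + 20 + 23 + 25 − 2 = 82, so its missing entry is 84 − 82 = 2.
Row 2: 1 + 15 + 10 − 2 + 18 + 21 = 63, so its missing entry is 84 − 63 = 21.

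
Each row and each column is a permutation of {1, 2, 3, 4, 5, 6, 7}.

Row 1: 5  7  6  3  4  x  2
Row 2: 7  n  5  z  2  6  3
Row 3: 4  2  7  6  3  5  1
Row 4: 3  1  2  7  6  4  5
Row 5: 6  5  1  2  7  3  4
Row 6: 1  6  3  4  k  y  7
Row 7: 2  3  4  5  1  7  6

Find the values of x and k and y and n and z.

Cell (2,2): column 2 already has {1, 2, 3, 5, 6, 7} → 4.
At (row 6, col 5): column 5 already has {1, 2, 3, 4, 6, 7}, so the value is 5.
At (row 6, col 6): row 6 already has {1, 3, 4, 5, 6, 7}, so the value is 2.
Cell (1,6): row 1 already has {2, 3, 4, 5, 6, 7} → 1.
For row 2, column 4: row 2 already has {2, 3, 4, 5, 6, 7}; that leaves 1.

x = 1, k = 5, y = 2, n = 4, z = 1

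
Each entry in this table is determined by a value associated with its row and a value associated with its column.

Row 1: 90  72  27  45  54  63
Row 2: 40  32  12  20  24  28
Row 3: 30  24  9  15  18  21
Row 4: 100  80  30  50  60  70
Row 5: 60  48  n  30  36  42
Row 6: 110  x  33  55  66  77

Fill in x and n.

Each row is a constant multiple of every other row — this is a multiplication table with the headers hidden.
Row 6 is 77/63 = 11/9 times row 1, so its entry in column 2 is 72 × 11/9 = 88.
Row 5 is 42/63 = 2/3 times row 1, so its entry in column 3 is 27 × 2/3 = 18.

x = 88, n = 18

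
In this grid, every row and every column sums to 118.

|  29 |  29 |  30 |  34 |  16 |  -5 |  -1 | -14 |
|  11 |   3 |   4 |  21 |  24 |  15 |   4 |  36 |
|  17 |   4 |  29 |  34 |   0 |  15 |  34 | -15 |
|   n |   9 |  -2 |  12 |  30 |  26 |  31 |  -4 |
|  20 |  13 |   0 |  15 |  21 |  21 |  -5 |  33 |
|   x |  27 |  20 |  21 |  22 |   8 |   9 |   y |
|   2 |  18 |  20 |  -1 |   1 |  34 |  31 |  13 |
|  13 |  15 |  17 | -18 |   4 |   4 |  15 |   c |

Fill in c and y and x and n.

Row 8 has 13 + 15 + 17 − 18 + 4 + 4 + 15 = 50; the blank must be 118 − 50 = 68.
Column 8 has -14 + 36 − 15 − 4 + 33 + 13 + 68 = 117; the blank must be 118 − 117 = 1.
Row 6 has 27 + 20 + 21 + 22 + 8 + 9 + 1 = 108; the blank must be 118 − 108 = 10.
Row 4 has 9 − 2 + 12 + 30 + 26 + 31 − 4 = 102; the blank must be 118 − 102 = 16.

c = 68, y = 1, x = 10, n = 16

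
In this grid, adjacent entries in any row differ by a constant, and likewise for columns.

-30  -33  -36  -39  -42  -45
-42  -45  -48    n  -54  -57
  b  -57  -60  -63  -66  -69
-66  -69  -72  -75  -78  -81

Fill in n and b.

Along each row the entries change by -3 per step; down each column they change by -12.
Row 2: from -42 at column 1, stepping by -3 to column 4 gives -51.
Row 3: from -57 at column 2, stepping by -3 to column 1 gives -54.

n = -51, b = -54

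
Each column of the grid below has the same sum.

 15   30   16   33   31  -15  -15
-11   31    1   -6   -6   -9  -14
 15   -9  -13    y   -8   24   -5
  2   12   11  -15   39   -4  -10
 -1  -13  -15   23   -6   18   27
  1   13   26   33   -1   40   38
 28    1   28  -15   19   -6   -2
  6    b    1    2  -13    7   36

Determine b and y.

b = -10, y = 0

The complete columns each total 55.
Column 2 is missing 55 − 65 = -10 (since 30 + 31 − 9 + 12 − 13 + 13 + 1 = 65).
Column 4 is missing 55 − 55 = 0 (since 33 − 6 − 15 + 23 + 33 − 15 + 2 = 55).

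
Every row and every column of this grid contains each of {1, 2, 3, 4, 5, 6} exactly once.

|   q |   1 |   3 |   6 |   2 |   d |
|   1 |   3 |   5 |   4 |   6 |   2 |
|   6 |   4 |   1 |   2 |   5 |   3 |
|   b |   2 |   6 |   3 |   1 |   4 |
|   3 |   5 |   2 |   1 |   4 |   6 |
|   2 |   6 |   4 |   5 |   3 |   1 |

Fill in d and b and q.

For row 4, column 1: row 4 already has {1, 2, 3, 4, 6}; that leaves 5.
At (row 1, col 6): column 6 already has {1, 2, 3, 4, 6}, so the value is 5.
For row 1, column 1: row 1 already has {1, 2, 3, 5, 6}; that leaves 4.

d = 5, b = 5, q = 4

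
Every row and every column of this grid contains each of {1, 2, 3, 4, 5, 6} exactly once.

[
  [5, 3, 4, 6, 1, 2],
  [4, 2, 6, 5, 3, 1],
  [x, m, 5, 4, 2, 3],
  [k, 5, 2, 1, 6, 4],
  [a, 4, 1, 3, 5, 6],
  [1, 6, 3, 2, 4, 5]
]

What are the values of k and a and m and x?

k = 3, a = 2, m = 1, x = 6

Cell (5,1): row 5 already has {1, 3, 4, 5, 6} → 2.
Cell (3,2): column 2 already has {2, 3, 4, 5, 6} → 1.
Cell (3,1): row 3 already has {1, 2, 3, 4, 5} → 6.
For row 4, column 1: row 4 already has {1, 2, 4, 5, 6}; that leaves 3.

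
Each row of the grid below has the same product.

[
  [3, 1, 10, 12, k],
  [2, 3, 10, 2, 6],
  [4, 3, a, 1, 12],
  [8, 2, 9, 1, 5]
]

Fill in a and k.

Rows 2 and 4 each multiply to 720, so every row has product 720.
Row 3: 4×3×1×12 = 144, so the missing entry is 720 ÷ 144 = 5.
Row 1: 3×1×10×12 = 360, so the missing entry is 720 ÷ 360 = 2.

a = 5, k = 2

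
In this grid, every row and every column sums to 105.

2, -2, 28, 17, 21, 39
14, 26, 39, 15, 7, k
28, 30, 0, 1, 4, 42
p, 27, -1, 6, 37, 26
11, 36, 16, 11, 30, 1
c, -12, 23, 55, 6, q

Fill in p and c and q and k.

Row 2 has 14 + 26 + 39 + 15 + 7 = 101; the blank must be 105 − 101 = 4.
Column 6 has 39 + 4 + 42 + 26 + 1 = 112; the blank must be 105 − 112 = -7.
Row 6 has -12 + 23 + 55 + 6 − 7 = 65; the blank must be 105 − 65 = 40.
Row 4 has 27 − 1 + 6 + 37 + 26 = 95; the blank must be 105 − 95 = 10.

p = 10, c = 40, q = -7, k = 4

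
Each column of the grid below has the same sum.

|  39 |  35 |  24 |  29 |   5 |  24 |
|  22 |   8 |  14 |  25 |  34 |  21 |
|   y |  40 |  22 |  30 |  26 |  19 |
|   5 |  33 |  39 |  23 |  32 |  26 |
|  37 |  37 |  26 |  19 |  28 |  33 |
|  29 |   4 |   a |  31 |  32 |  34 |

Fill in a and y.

a = 32, y = 25

Columns 4 and 5 both add up to 157, so every column sums to 157.
Column 3: 24 + 14 + 22 + 39 + 26 = 125, so the missing entry is 157 − 125 = 32.
Column 1: 39 + 22 + 5 + 37 + 29 = 132, so the missing entry is 157 − 132 = 25.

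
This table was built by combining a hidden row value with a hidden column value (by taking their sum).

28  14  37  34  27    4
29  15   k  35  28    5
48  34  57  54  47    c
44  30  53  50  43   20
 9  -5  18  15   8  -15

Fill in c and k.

c = 24, k = 38

The difference between any two rows is the same in every column — this is an addition table with the headers hidden.
Row 3 minus row 1 is 48 − 28 = 20, so its entry in column 6 is 4 + 20 = 24.
Row 2 minus row 1 is 29 − 28 = 1, so its entry in column 3 is 37 + 1 = 38.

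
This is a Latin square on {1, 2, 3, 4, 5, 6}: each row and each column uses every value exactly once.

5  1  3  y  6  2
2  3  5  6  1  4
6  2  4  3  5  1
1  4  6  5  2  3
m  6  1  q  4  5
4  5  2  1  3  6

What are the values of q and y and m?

Cell (5,1): column 1 already has {1, 2, 4, 5, 6} → 3.
For row 1, column 4: row 1 already has {1, 2, 3, 5, 6}; that leaves 4.
Cell (5,4): row 5 already has {1, 3, 4, 5, 6} → 2.

q = 2, y = 4, m = 3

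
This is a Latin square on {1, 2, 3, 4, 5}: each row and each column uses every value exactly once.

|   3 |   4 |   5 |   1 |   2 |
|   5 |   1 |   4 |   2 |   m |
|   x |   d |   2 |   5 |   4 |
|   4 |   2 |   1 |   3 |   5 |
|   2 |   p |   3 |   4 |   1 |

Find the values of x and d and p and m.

x = 1, d = 3, p = 5, m = 3

For row 3, column 1: column 1 already has {2, 3, 4, 5}; that leaves 1.
At (row 3, col 2): row 3 already has {1, 2, 4, 5}, so the value is 3.
At (row 2, col 5): row 2 already has {1, 2, 4, 5}, so the value is 3.
Cell (5,2): row 5 already has {1, 2, 3, 4} → 5.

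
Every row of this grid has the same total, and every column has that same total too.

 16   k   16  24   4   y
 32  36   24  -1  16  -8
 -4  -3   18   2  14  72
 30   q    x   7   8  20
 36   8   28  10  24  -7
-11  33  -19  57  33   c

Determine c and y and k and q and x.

c = 6, y = 16, k = 23, q = 2, x = 32

Rows 2 and 3 both sum to 99, so that's the common total.
Row 6 has -11 + 33 − 19 + 57 + 33 = 93; the blank must be 99 − 93 = 6.
Column 6 has -8 + 72 + 20 − 7 + 6 = 83; the blank must be 99 − 83 = 16.
Row 1 has 16 + 16 + 24 + 4 + 16 = 76; the blank must be 99 − 76 = 23.
Column 2 has 23 + 36 − 3 + 8 + 33 = 97; the blank must be 99 − 97 = 2.
Row 4 has 30 + 2 + 7 + 8 + 20 = 67; the blank must be 99 − 67 = 32.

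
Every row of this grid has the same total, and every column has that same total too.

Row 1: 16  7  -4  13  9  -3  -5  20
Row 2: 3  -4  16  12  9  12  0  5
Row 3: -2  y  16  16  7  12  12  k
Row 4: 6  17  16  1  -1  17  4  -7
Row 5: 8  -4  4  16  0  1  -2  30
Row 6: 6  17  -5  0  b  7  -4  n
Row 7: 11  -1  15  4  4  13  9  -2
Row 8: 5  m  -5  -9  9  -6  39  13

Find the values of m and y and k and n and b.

Rows 1 and 2 both sum to 53, so that's the common total.
The known cells in row 8 total 46, leaving 53 − 46 = 7 for the blank.
The known cells in column 2 total 39, leaving 53 − 39 = 14 for the blank.
The known cells in row 3 total 75, leaving 53 − 75 = -22 for the blank.
The known cells in column 5 total 37, leaving 53 − 37 = 16 for the blank.
The known cells in row 6 total 37, leaving 53 − 37 = 16 for the blank.

m = 7, y = 14, k = -22, n = 16, b = 16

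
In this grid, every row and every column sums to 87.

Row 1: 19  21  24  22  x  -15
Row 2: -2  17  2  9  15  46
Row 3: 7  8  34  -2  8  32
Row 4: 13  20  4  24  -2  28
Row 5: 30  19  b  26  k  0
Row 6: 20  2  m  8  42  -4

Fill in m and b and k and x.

Row 1: 19 + 21 + 24 + 22 − 15 = 71, so its missing entry is 87 − 71 = 16.
Column 5: 16 + 15 + 8 − 2 + 42 = 79, so its missing entry is 87 − 79 = 8.
Row 5: 30 + 19 + 26 + 8 + 0 = 83, so its missing entry is 87 − 83 = 4.
Row 6: 20 + 2 + 8 + 42 − 4 = 68, so its missing entry is 87 − 68 = 19.

m = 19, b = 4, k = 8, x = 16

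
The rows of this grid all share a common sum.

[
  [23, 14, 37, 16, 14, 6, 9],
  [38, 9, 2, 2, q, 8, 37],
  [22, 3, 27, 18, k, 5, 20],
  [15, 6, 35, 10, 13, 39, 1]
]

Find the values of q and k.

q = 23, k = 24

Row 1 sums to 119 and so does row 4; that's the common total.
In row 2 the known cells total 96, leaving 119 − 96 = 23.
In row 3 the known cells total 95, leaving 119 − 95 = 24.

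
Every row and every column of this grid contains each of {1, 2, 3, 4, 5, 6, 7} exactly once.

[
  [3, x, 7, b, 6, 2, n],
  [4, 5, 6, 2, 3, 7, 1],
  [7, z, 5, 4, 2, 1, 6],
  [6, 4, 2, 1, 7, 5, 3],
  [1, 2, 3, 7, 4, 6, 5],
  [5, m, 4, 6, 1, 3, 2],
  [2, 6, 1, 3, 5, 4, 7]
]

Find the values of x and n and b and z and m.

At (row 3, col 2): row 3 already has {1, 2, 4, 5, 6, 7}, so the value is 3.
For row 1, column 4: column 4 already has {1, 2, 3, 4, 6, 7}; that leaves 5.
Cell (6,2): row 6 already has {1, 2, 3, 4, 5, 6} → 7.
At (row 1, col 2): column 2 already has {2, 3, 4, 5, 6, 7}, so the value is 1.
For row 1, column 7: row 1 already has {1, 2, 3, 5, 6, 7}; that leaves 4.

x = 1, n = 4, b = 5, z = 3, m = 7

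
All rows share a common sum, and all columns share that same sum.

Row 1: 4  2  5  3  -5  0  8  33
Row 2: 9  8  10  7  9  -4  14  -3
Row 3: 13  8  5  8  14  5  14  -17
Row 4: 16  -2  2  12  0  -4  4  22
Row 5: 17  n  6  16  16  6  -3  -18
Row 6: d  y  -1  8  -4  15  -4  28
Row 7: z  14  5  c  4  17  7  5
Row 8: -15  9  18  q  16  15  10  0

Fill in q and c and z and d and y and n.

Rows 1 and 2 both sum to 50, so that's the common total.
Row 8: -15 + 9 + 18 + 16 + 15 + 10 + 0 = 53, so its missing entry is 50 − 53 = -3.
Column 4: 3 + 7 + 8 + 12 + 16 + 8 − 3 = 51, so its missing entry is 50 − 51 = -1.
Row 7: 14 + 5 − 1 + 4 + 17 + 7 + 5 = 51, so its missing entry is 50 − 51 = -1.
Column 1: 4 + 9 + 13 + 16 + 17 − 1 − 15 = 43, so its missing entry is 50 − 43 = 7.
Row 6: 7 − 1 + 8 − 4 + 15 − 4 + 28 = 49, so its missing entry is 50 − 49 = 1.
Row 5: 17 + 6 + 16 + 16 + 6 − 3 − 18 = 40, so its missing entry is 50 − 40 = 10.

q = -3, c = -1, z = -1, d = 7, y = 1, n = 10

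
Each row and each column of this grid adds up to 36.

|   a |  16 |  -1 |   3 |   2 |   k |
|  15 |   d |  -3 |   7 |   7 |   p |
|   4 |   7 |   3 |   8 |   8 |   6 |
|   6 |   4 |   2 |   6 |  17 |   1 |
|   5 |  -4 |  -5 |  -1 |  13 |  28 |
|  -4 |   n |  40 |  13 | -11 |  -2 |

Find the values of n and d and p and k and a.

The known cells in column 1 total 26, leaving 36 − 26 = 10 for the blank.
The known cells in row 6 total 36, leaving 36 − 36 = 0 for the blank.
The known cells in column 2 total 23, leaving 36 − 23 = 13 for the blank.
The known cells in row 2 total 39, leaving 36 − 39 = -3 for the blank.
The known cells in row 1 total 30, leaving 36 − 30 = 6 for the blank.

n = 0, d = 13, p = -3, k = 6, a = 10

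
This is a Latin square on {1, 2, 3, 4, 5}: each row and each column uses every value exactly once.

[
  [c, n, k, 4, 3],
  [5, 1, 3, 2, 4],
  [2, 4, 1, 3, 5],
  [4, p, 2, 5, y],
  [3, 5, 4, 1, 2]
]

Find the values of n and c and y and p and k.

For row 4, column 5: column 5 already has {2, 3, 4, 5}; that leaves 1.
At (row 1, col 1): column 1 already has {2, 3, 4, 5}, so the value is 1.
At (row 4, col 2): row 4 already has {1, 2, 4, 5}, so the value is 3.
For row 1, column 2: column 2 already has {1, 3, 4, 5}; that leaves 2.
For row 1, column 3: row 1 already has {1, 2, 3, 4}; that leaves 5.

n = 2, c = 1, y = 1, p = 3, k = 5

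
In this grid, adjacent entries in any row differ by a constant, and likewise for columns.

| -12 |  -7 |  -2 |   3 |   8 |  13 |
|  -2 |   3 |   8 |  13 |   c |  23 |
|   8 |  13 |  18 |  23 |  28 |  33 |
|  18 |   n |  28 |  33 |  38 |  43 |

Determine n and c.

Along each row the entries change by 5 per step; down each column they change by 10.
Row 4: from 18 at column 1, stepping by 5 to column 2 gives 23.
Row 2: from -2 at column 1, stepping by 5 to column 5 gives 18.

n = 23, c = 18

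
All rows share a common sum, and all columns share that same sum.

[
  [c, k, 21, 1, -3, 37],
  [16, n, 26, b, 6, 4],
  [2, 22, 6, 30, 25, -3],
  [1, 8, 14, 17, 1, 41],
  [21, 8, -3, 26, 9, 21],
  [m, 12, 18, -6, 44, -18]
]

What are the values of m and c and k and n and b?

m = 32, c = 10, k = 16, n = 16, b = 14

Rows 3 and 4 both sum to 82, so that's the common total.
Row 6 has 12 + 18 − 6 + 44 − 18 = 50; the blank must be 82 − 50 = 32.
Column 1 has 16 + 2 + 1 + 21 + 32 = 72; the blank must be 82 − 72 = 10.
Row 1 has 10 + 21 + 1 − 3 + 37 = 66; the blank must be 82 − 66 = 16.
Column 2 has 16 + 22 + 8 + 8 + 12 = 66; the blank must be 82 − 66 = 16.
Row 2 has 16 + 16 + 26 + 6 + 4 = 68; the blank must be 82 − 68 = 14.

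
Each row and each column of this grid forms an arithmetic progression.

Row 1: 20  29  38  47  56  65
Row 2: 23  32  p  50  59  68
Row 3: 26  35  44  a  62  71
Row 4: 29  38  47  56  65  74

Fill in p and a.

Along each row the entries change by 9 per step; down each column they change by 3.
Row 2: from 23 at column 1, stepping by 9 to column 3 gives 41.
Row 3: from 26 at column 1, stepping by 9 to column 4 gives 53.

p = 41, a = 53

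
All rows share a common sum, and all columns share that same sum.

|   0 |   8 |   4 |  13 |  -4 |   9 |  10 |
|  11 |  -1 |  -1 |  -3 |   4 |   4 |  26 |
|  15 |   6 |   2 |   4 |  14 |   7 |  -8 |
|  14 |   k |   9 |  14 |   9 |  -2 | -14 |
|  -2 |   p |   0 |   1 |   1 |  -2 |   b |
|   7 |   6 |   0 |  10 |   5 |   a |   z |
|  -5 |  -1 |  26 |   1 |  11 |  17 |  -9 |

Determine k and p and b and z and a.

k = 10, p = 12, b = 30, z = 5, a = 7

Rows 1 and 2 both sum to 40, so that's the common total.
The known cells in column 6 total 33, leaving 40 − 33 = 7 for the blank.
The known cells in row 4 total 30, leaving 40 − 30 = 10 for the blank.
The known cells in row 6 total 35, leaving 40 − 35 = 5 for the blank.
The known cells in column 7 total 10, leaving 40 − 10 = 30 for the blank.
The known cells in row 5 total 28, leaving 40 − 28 = 12 for the blank.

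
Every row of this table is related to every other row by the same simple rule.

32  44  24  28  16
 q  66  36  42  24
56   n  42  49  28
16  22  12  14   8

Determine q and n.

Each row is a constant multiple of every other row — this is a multiplication table with the headers hidden.
Row 2 is 36/24 = 3/2 times row 1, so its entry in column 1 is 32 × 3/2 = 48.
Row 3 is 42/24 = 7/4 times row 1, so its entry in column 2 is 44 × 7/4 = 77.

q = 48, n = 77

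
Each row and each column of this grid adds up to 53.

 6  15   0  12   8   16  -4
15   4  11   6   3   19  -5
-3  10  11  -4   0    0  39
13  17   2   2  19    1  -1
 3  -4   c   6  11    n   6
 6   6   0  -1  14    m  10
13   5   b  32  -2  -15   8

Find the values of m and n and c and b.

Row 6 has 6 + 6 + 0 − 1 + 14 + 10 = 35; the blank must be 53 − 35 = 18.
Column 6 has 16 + 19 + 0 + 1 + 18 − 15 = 39; the blank must be 53 − 39 = 14.
Row 7 has 13 + 5 + 32 − 2 − 15 + 8 = 41; the blank must be 53 − 41 = 12.
Row 5 has 3 − 4 + 6 + 11 + 14 + 6 = 36; the blank must be 53 − 36 = 17.

m = 18, n = 14, c = 17, b = 12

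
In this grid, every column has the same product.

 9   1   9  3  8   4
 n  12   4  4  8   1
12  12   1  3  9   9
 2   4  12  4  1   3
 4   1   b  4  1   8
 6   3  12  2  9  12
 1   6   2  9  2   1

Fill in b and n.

b = 1, n = 2

Columns 5 and 6 each multiply to 10368, so every column has product 10368.
Column 3: 9×4×1×12×12×2 = 10368, so the missing entry is 10368 ÷ 10368 = 1.
Column 1: 9×12×2×4×6×1 = 5184, so the missing entry is 10368 ÷ 5184 = 2.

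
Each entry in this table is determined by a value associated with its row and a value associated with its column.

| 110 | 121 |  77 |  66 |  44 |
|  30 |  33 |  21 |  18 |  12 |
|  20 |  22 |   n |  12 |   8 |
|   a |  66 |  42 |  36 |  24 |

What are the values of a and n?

Each row is a constant multiple of every other row — this is a multiplication table with the headers hidden.
Row 4 is 36/66 = 6/11 times row 1, so its entry in column 1 is 110 × 6/11 = 60.
Row 3 is 12/66 = 2/11 times row 1, so its entry in column 3 is 77 × 2/11 = 14.

a = 60, n = 14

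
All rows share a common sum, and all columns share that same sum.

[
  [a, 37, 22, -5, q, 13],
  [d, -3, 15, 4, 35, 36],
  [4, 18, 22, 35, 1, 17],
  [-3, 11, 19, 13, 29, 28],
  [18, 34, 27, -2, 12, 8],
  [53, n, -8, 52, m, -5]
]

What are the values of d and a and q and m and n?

Rows 3 and 4 both sum to 97, so that's the common total.
Column 2 has 37 − 3 + 18 + 11 + 34 = 97; the blank must be 97 − 97 = 0.
Row 6 has 53 + 0 − 8 + 52 − 5 = 92; the blank must be 97 − 92 = 5.
Column 5 has 35 + 1 + 29 + 12 + 5 = 82; the blank must be 97 − 82 = 15.
Row 1 has 37 + 22 − 5 + 15 + 13 = 82; the blank must be 97 − 82 = 15.
Row 2 has -3 + 15 + 4 + 35 + 36 = 87; the blank must be 97 − 87 = 10.

d = 10, a = 15, q = 15, m = 5, n = 0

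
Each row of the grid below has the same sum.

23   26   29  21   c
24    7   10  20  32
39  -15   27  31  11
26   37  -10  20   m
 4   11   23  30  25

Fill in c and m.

c = -6, m = 20

Rows 2 and 3 both add up to 93, so every row sums to 93.
Row 1: 23 + 26 + 29 + 21 = 99, so the missing entry is 93 − 99 = -6.
Row 4: 26 + 37 − 10 + 20 = 73, so the missing entry is 93 − 73 = 20.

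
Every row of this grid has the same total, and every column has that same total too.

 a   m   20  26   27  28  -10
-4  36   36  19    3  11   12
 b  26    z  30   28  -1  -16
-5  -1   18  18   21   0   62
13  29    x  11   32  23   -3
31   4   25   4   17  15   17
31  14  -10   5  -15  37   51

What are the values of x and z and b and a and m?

x = 8, z = 16, b = 30, a = 17, m = 5

Rows 2 and 4 both sum to 113, so that's the common total.
Column 2: 36 + 26 − 1 + 29 + 4 + 14 = 108, so its missing entry is 113 − 108 = 5.
Row 1: 5 + 20 + 26 + 27 + 28 − 10 = 96, so its missing entry is 113 − 96 = 17.
Column 1: 17 − 4 − 5 + 13 + 31 + 31 = 83, so its missing entry is 113 − 83 = 30.
Row 5: 13 + 29 + 11 + 32 + 23 − 3 = 105, so its missing entry is 113 − 105 = 8.
Row 3: 30 + 26 + 30 + 28 − 1 − 16 = 97, so its missing entry is 113 − 97 = 16.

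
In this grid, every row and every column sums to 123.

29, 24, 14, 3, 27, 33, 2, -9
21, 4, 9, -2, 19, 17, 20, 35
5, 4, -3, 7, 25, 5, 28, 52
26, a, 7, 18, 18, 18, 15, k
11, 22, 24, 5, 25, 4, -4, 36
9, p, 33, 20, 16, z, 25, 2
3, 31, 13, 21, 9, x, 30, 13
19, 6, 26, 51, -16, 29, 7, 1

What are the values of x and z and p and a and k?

x = 3, z = 14, p = 4, a = 28, k = -7

Row 7: 3 + 31 + 13 + 21 + 9 + 30 + 13 = 120, so its missing entry is 123 − 120 = 3.
Column 6: 33 + 17 + 5 + 18 + 4 + 3 + 29 = 109, so its missing entry is 123 − 109 = 14.
Column 8: -9 + 35 + 52 + 36 + 2 + 13 + 1 = 130, so its missing entry is 123 − 130 = -7.
Row 4: 26 + 7 + 18 + 18 + 18 + 15 − 7 = 95, so its missing entry is 123 − 95 = 28.
Row 6: 9 + 33 + 20 + 16 + 14 + 25 + 2 = 119, so its missing entry is 123 − 119 = 4.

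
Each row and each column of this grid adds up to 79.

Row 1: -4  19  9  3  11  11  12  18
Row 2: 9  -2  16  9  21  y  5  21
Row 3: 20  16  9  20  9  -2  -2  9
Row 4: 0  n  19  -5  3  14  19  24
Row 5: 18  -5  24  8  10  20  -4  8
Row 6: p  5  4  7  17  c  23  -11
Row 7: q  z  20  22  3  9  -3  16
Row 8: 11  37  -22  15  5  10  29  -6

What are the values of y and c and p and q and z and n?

Row 2: 9 − 2 + 16 + 9 + 21 + 5 + 21 = 79, so its missing entry is 79 − 79 = 0.
Column 6: 11 + 0 − 2 + 14 + 20 + 9 + 10 = 62, so its missing entry is 79 − 62 = 17.
Row 4: 0 + 19 − 5 + 3 + 14 + 19 + 24 = 74, so its missing entry is 79 − 74 = 5.
Column 2: 19 − 2 + 16 + 5 − 5 + 5 + 37 = 75, so its missing entry is 79 − 75 = 4.
Row 6: 5 + 4 + 7 + 17 + 17 + 23 − 11 = 62, so its missing entry is 79 − 62 = 17.
Row 7: 4 + 20 + 22 + 3 + 9 − 3 + 16 = 71, so its missing entry is 79 − 71 = 8.

y = 0, c = 17, p = 17, q = 8, z = 4, n = 5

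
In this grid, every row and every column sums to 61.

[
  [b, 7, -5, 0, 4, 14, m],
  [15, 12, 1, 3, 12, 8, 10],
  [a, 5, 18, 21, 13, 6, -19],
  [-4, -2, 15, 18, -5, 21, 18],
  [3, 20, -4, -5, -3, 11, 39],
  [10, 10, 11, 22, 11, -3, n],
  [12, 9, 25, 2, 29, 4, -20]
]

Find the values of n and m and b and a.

n = 0, m = 33, b = 8, a = 17

Row 3: 5 + 18 + 21 + 13 + 6 − 19 = 44, so its missing entry is 61 − 44 = 17.
Column 1: 15 + 17 − 4 + 3 + 10 + 12 = 53, so its missing entry is 61 − 53 = 8.
Row 6: 10 + 10 + 11 + 22 + 11 − 3 = 61, so its missing entry is 61 − 61 = 0.
Row 1: 8 + 7 − 5 + 0 + 4 + 14 = 28, so its missing entry is 61 − 28 = 33.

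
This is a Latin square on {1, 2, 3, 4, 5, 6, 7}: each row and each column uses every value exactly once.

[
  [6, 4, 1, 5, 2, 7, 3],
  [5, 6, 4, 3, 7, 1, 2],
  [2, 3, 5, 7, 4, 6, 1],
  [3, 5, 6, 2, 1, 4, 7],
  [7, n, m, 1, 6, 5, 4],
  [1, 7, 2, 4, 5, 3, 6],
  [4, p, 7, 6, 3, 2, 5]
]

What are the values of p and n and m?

At (row 7, col 2): row 7 already has {2, 3, 4, 5, 6, 7}, so the value is 1.
Cell (5,2): column 2 already has {1, 3, 4, 5, 6, 7} → 2.
For row 5, column 3: row 5 already has {1, 2, 4, 5, 6, 7}; that leaves 3.

p = 1, n = 2, m = 3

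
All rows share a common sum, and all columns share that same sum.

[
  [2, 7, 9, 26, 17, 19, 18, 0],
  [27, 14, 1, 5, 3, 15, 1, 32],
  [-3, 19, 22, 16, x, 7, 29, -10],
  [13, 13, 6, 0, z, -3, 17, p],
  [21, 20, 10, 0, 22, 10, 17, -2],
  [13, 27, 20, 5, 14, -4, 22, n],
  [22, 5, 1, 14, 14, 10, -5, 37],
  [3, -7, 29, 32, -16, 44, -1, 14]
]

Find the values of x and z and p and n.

x = 18, z = 26, p = 26, n = 1

Rows 1 and 2 both sum to 98, so that's the common total.
Row 3: -3 + 19 + 22 + 16 + 7 + 29 − 10 = 80, so its missing entry is 98 − 80 = 18.
Column 5: 17 + 3 + 18 + 22 + 14 + 14 − 16 = 72, so its missing entry is 98 − 72 = 26.
Row 4: 13 + 13 + 6 + 0 + 26 − 3 + 17 = 72, so its missing entry is 98 − 72 = 26.
Row 6: 13 + 27 + 20 + 5 + 14 − 4 + 22 = 97, so its missing entry is 98 − 97 = 1.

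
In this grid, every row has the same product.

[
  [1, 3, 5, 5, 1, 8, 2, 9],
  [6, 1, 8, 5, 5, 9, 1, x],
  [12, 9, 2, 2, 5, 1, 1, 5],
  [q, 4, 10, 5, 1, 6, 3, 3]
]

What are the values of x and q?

x = 1, q = 1

Rows 1 and 3 each multiply to 10800, so every row has product 10800.
Row 2: 6×1×8×5×5×9×1 = 10800, so the missing entry is 10800 ÷ 10800 = 1.
Row 4: 4×10×5×1×6×3×3 = 10800, so the missing entry is 10800 ÷ 10800 = 1.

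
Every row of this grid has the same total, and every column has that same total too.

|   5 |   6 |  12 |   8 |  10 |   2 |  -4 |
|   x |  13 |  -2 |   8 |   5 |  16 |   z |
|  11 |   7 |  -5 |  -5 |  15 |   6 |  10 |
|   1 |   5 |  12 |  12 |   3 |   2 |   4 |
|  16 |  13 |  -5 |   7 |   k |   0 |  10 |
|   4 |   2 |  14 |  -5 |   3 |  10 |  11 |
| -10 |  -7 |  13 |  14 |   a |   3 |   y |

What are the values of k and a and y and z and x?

k = -2, a = 5, y = 21, z = -13, x = 12

Rows 1 and 3 both sum to 39, so that's the common total.
The known cells in row 5 total 41, leaving 39 − 41 = -2 for the blank.
The known cells in column 5 total 34, leaving 39 − 34 = 5 for the blank.
The known cells in row 7 total 18, leaving 39 − 18 = 21 for the blank.
The known cells in column 1 total 27, leaving 39 − 27 = 12 for the blank.
The known cells in row 2 total 52, leaving 39 − 52 = -13 for the blank.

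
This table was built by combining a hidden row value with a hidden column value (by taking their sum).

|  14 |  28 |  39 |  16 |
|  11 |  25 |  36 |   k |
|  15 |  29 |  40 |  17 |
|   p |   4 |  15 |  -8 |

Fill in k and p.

k = 13, p = -10

The difference between any two rows is the same in every column — this is an addition table with the headers hidden.
Row 2 minus row 1 is 36 − 39 = -3, so its entry in column 4 is 16 + (-3) = 13.
Row 4 minus row 1 is 15 − 39 = -24, so its entry in column 1 is 14 + (-24) = -10.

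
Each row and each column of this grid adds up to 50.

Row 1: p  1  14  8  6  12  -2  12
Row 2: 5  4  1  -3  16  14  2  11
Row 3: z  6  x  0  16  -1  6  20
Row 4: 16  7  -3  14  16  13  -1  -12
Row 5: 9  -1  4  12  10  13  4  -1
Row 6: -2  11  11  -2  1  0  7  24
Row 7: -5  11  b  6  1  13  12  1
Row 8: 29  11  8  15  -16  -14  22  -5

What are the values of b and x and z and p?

Row 1 has 1 + 14 + 8 + 6 + 12 − 2 + 12 = 51; the blank must be 50 − 51 = -1.
Row 7 has -5 + 11 + 6 + 1 + 13 + 12 + 1 = 39; the blank must be 50 − 39 = 11.
Column 1 has -1 + 5 + 16 + 9 − 2 − 5 + 29 = 51; the blank must be 50 − 51 = -1.
Row 3 has -1 + 6 + 0 + 16 − 1 + 6 + 20 = 46; the blank must be 50 − 46 = 4.

b = 11, x = 4, z = -1, p = -1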